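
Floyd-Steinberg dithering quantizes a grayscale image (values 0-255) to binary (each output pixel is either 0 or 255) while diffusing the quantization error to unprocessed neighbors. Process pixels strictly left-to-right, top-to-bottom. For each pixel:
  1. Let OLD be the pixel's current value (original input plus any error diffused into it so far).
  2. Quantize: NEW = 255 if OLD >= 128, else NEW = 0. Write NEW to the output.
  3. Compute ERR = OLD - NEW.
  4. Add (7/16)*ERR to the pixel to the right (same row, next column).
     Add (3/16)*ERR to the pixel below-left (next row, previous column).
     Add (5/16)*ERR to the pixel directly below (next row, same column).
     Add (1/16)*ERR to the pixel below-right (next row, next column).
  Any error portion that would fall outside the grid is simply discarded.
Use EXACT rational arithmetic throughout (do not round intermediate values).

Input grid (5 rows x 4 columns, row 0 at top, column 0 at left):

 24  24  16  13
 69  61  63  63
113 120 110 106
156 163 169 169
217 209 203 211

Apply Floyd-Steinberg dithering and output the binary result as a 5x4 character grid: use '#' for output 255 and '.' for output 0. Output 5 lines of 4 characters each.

Answer: ....
..#.
#..#
###.
#.##

Derivation:
(0,0): OLD=24 → NEW=0, ERR=24
(0,1): OLD=69/2 → NEW=0, ERR=69/2
(0,2): OLD=995/32 → NEW=0, ERR=995/32
(0,3): OLD=13621/512 → NEW=0, ERR=13621/512
(1,0): OLD=2655/32 → NEW=0, ERR=2655/32
(1,1): OLD=29545/256 → NEW=0, ERR=29545/256
(1,2): OLD=1067853/8192 → NEW=255, ERR=-1021107/8192
(1,3): OLD=2454187/131072 → NEW=0, ERR=2454187/131072
(2,0): OLD=657683/4096 → NEW=255, ERR=-386797/4096
(2,1): OLD=12657041/131072 → NEW=0, ERR=12657041/131072
(2,2): OLD=32510881/262144 → NEW=0, ERR=32510881/262144
(2,3): OLD=664038837/4194304 → NEW=255, ERR=-405508683/4194304
(3,0): OLD=303239315/2097152 → NEW=255, ERR=-231534445/2097152
(3,1): OLD=5443415661/33554432 → NEW=255, ERR=-3112964499/33554432
(3,2): OLD=83255390579/536870912 → NEW=255, ERR=-53646691981/536870912
(3,3): OLD=883228829349/8589934592 → NEW=0, ERR=883228829349/8589934592
(4,0): OLD=88639338807/536870912 → NEW=255, ERR=-48262743753/536870912
(4,1): OLD=494103534837/4294967296 → NEW=0, ERR=494103534837/4294967296
(4,2): OLD=32378589260357/137438953472 → NEW=255, ERR=-2668343875003/137438953472
(4,3): OLD=502240252997235/2199023255552 → NEW=255, ERR=-58510677168525/2199023255552
Row 0: ....
Row 1: ..#.
Row 2: #..#
Row 3: ###.
Row 4: #.##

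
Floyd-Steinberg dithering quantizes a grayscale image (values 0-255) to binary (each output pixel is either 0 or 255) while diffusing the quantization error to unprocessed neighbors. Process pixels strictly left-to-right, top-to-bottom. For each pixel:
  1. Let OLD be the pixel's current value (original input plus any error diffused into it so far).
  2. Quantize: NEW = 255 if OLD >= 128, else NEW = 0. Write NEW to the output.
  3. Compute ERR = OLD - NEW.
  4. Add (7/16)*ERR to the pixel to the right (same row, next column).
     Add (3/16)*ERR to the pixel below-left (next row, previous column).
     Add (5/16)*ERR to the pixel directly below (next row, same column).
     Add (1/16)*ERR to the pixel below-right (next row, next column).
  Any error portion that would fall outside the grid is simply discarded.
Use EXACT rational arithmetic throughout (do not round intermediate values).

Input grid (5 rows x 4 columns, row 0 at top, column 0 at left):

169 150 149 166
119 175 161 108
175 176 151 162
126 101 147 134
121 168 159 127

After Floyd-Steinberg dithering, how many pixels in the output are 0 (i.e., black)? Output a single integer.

Answer: 8

Derivation:
(0,0): OLD=169 → NEW=255, ERR=-86
(0,1): OLD=899/8 → NEW=0, ERR=899/8
(0,2): OLD=25365/128 → NEW=255, ERR=-7275/128
(0,3): OLD=289043/2048 → NEW=255, ERR=-233197/2048
(1,0): OLD=14489/128 → NEW=0, ERR=14489/128
(1,1): OLD=249455/1024 → NEW=255, ERR=-11665/1024
(1,2): OLD=4060891/32768 → NEW=0, ERR=4060891/32768
(1,3): OLD=64531181/524288 → NEW=0, ERR=64531181/524288
(2,0): OLD=3411765/16384 → NEW=255, ERR=-766155/16384
(2,1): OLD=95573975/524288 → NEW=255, ERR=-38119465/524288
(2,2): OLD=189041987/1048576 → NEW=255, ERR=-78344893/1048576
(2,3): OLD=2944755063/16777216 → NEW=255, ERR=-1333435017/16777216
(3,0): OLD=820021413/8388608 → NEW=0, ERR=820021413/8388608
(3,1): OLD=13974034427/134217728 → NEW=0, ERR=13974034427/134217728
(3,2): OLD=321596582277/2147483648 → NEW=255, ERR=-226011747963/2147483648
(3,3): OLD=2008273953827/34359738368 → NEW=0, ERR=2008273953827/34359738368
(4,0): OLD=367369337729/2147483648 → NEW=255, ERR=-180238992511/2147483648
(4,1): OLD=2580288045123/17179869184 → NEW=255, ERR=-1800578596797/17179869184
(4,2): OLD=53724308890787/549755813888 → NEW=0, ERR=53724308890787/549755813888
(4,3): OLD=1595976884883557/8796093022208 → NEW=255, ERR=-647026835779483/8796093022208
Output grid:
  Row 0: #.##  (1 black, running=1)
  Row 1: .#..  (3 black, running=4)
  Row 2: ####  (0 black, running=4)
  Row 3: ..#.  (3 black, running=7)
  Row 4: ##.#  (1 black, running=8)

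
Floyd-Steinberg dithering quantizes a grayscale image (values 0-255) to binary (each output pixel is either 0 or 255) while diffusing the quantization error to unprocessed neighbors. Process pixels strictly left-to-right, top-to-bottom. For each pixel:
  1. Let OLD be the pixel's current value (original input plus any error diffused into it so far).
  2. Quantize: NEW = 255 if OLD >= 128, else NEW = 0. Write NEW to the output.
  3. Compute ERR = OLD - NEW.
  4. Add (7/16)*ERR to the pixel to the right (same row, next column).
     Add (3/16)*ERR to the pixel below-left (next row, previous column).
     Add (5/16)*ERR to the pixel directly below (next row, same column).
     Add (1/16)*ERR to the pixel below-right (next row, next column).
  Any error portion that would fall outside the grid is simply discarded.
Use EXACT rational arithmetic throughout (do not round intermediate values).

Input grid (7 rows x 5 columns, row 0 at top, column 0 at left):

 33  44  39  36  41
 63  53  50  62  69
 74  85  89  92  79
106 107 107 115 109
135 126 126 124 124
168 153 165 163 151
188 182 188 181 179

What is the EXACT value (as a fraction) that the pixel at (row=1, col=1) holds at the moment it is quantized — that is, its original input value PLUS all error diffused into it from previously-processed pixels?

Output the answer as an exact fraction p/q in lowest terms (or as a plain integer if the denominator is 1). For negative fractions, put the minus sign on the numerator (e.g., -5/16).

(0,0): OLD=33 → NEW=0, ERR=33
(0,1): OLD=935/16 → NEW=0, ERR=935/16
(0,2): OLD=16529/256 → NEW=0, ERR=16529/256
(0,3): OLD=263159/4096 → NEW=0, ERR=263159/4096
(0,4): OLD=4529089/65536 → NEW=0, ERR=4529089/65536
(1,0): OLD=21573/256 → NEW=0, ERR=21573/256
(1,1): OLD=250467/2048 → NEW=0, ERR=250467/2048
Target (1,1): original=53, with diffused error = 250467/2048

Answer: 250467/2048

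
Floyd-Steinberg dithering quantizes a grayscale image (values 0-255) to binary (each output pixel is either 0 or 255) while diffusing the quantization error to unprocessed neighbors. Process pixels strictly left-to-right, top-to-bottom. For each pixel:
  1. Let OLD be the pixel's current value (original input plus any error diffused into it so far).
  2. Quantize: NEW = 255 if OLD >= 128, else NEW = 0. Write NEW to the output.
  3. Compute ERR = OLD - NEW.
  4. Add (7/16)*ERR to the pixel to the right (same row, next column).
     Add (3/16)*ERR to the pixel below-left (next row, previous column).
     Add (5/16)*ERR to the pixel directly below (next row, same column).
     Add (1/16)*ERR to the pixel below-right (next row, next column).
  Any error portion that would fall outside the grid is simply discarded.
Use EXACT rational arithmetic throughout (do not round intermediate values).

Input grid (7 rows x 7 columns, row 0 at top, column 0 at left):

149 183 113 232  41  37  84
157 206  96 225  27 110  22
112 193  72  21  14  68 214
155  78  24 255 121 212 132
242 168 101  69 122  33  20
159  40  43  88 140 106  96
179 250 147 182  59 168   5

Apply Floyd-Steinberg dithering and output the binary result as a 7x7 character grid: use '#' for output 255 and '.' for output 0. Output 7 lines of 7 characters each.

(0,0): OLD=149 → NEW=255, ERR=-106
(0,1): OLD=1093/8 → NEW=255, ERR=-947/8
(0,2): OLD=7835/128 → NEW=0, ERR=7835/128
(0,3): OLD=529981/2048 → NEW=255, ERR=7741/2048
(0,4): OLD=1397675/32768 → NEW=0, ERR=1397675/32768
(0,5): OLD=29182381/524288 → NEW=0, ERR=29182381/524288
(0,6): OLD=908919739/8388608 → NEW=0, ERR=908919739/8388608
(1,0): OLD=13015/128 → NEW=0, ERR=13015/128
(1,1): OLD=223585/1024 → NEW=255, ERR=-37535/1024
(1,2): OLD=3027829/32768 → NEW=0, ERR=3027829/32768
(1,3): OLD=36494417/131072 → NEW=255, ERR=3071057/131072
(1,4): OLD=513824851/8388608 → NEW=0, ERR=513824851/8388608
(1,5): OLD=11889939267/67108864 → NEW=255, ERR=-5222821053/67108864
(1,6): OLD=27154707085/1073741824 → NEW=0, ERR=27154707085/1073741824
(2,0): OLD=2243003/16384 → NEW=255, ERR=-1934917/16384
(2,1): OLD=80508473/524288 → NEW=255, ERR=-53184967/524288
(2,2): OLD=491546091/8388608 → NEW=0, ERR=491546091/8388608
(2,3): OLD=4779365971/67108864 → NEW=0, ERR=4779365971/67108864
(2,4): OLD=27472429699/536870912 → NEW=0, ERR=27472429699/536870912
(2,5): OLD=1282253138241/17179869184 → NEW=0, ERR=1282253138241/17179869184
(2,6): OLD=68634978430935/274877906944 → NEW=255, ERR=-1458887839785/274877906944
(3,0): OLD=831092619/8388608 → NEW=0, ERR=831092619/8388608
(3,1): OLD=6257897263/67108864 → NEW=0, ERR=6257897263/67108864
(3,2): OLD=48383675197/536870912 → NEW=0, ERR=48383675197/536870912
(3,3): OLD=708542481275/2147483648 → NEW=255, ERR=160934151035/2147483648
(3,4): OLD=51738405053323/274877906944 → NEW=255, ERR=-18355461217397/274877906944
(3,5): OLD=458083551689041/2199023255552 → NEW=255, ERR=-102667378476719/2199023255552
(3,6): OLD=4031438354492239/35184372088832 → NEW=0, ERR=4031438354492239/35184372088832
(4,0): OLD=311862917957/1073741824 → NEW=255, ERR=38058752837/1073741824
(4,1): OLD=4049942980225/17179869184 → NEW=255, ERR=-330923661695/17179869184
(4,2): OLD=38652032325167/274877906944 → NEW=255, ERR=-31441833945553/274877906944
(4,3): OLD=78038143179189/2199023255552 → NEW=0, ERR=78038143179189/2199023255552
(4,4): OLD=1980668191812815/17592186044416 → NEW=0, ERR=1980668191812815/17592186044416
(4,5): OLD=47838128897795087/562949953421312 → NEW=0, ERR=47838128897795087/562949953421312
(4,6): OLD=811243106848724505/9007199254740992 → NEW=0, ERR=811243106848724505/9007199254740992
(5,0): OLD=45757516445971/274877906944 → NEW=255, ERR=-24336349824749/274877906944
(5,1): OLD=-52744471187535/2199023255552 → NEW=0, ERR=-52744471187535/2199023255552
(5,2): OLD=38899772262759/17592186044416 → NEW=0, ERR=38899772262759/17592186044416
(5,3): OLD=16046674643233827/140737488355328 → NEW=0, ERR=16046674643233827/140737488355328
(5,4): OLD=2190713847711594081/9007199254740992 → NEW=255, ERR=-106121962247358879/9007199254740992
(5,5): OLD=10904118973443576017/72057594037927936 → NEW=255, ERR=-7470567506228047663/72057594037927936
(5,6): OLD=96959496671527727391/1152921504606846976 → NEW=0, ERR=96959496671527727391/1152921504606846976
(6,0): OLD=5166315197348363/35184372088832 → NEW=255, ERR=-3805699685303797/35184372088832
(6,1): OLD=106996378719207303/562949953421312 → NEW=255, ERR=-36555859403227257/562949953421312
(6,2): OLD=1253448749281173429/9007199254740992 → NEW=255, ERR=-1043387060677779531/9007199254740992
(6,3): OLD=11880870743776296299/72057594037927936 → NEW=255, ERR=-6493815735895327381/72057594037927936
(6,4): OLD=515621878661737649/144115188075855872 → NEW=0, ERR=515621878661737649/144115188075855872
(6,5): OLD=2807577307936939412453/18446744073709551616 → NEW=255, ERR=-1896342430858996249627/18446744073709551616
(6,6): OLD=-5954363037988371628557/295147905179352825856 → NEW=0, ERR=-5954363037988371628557/295147905179352825856
Row 0: ##.#...
Row 1: .#.#.#.
Row 2: ##....#
Row 3: ...###.
Row 4: ###....
Row 5: #...##.
Row 6: ####.#.

Answer: ##.#...
.#.#.#.
##....#
...###.
###....
#...##.
####.#.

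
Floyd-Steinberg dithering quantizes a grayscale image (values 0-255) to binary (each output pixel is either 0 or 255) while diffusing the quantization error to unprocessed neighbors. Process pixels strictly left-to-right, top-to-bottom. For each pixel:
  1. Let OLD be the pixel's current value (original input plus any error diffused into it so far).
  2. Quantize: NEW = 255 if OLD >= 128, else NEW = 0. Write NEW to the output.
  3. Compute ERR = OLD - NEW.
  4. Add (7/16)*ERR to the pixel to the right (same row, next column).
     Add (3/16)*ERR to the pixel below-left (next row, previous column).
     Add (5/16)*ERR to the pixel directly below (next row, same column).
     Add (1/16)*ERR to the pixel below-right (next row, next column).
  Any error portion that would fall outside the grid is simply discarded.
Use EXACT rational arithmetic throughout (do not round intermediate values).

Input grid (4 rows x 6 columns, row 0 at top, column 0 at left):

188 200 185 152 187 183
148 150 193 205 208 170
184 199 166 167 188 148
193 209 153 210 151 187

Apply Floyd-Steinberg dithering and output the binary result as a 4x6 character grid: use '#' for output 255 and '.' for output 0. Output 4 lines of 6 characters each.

Answer: ###.##
.#.##.
######
#.#.#.

Derivation:
(0,0): OLD=188 → NEW=255, ERR=-67
(0,1): OLD=2731/16 → NEW=255, ERR=-1349/16
(0,2): OLD=37917/256 → NEW=255, ERR=-27363/256
(0,3): OLD=431051/4096 → NEW=0, ERR=431051/4096
(0,4): OLD=15272589/65536 → NEW=255, ERR=-1439091/65536
(0,5): OLD=181815771/1048576 → NEW=255, ERR=-85571109/1048576
(1,0): OLD=28481/256 → NEW=0, ERR=28481/256
(1,1): OLD=303303/2048 → NEW=255, ERR=-218937/2048
(1,2): OLD=8342099/65536 → NEW=0, ERR=8342099/65536
(1,3): OLD=74128663/262144 → NEW=255, ERR=7281943/262144
(1,4): OLD=3432063781/16777216 → NEW=255, ERR=-846126299/16777216
(1,5): OLD=32497047411/268435456 → NEW=0, ERR=32497047411/268435456
(2,0): OLD=6511741/32768 → NEW=255, ERR=-1844099/32768
(2,1): OLD=180136751/1048576 → NEW=255, ERR=-87250129/1048576
(2,2): OLD=2816922445/16777216 → NEW=255, ERR=-1461267635/16777216
(2,3): OLD=18263633957/134217728 → NEW=255, ERR=-15961886683/134217728
(2,4): OLD=621245186031/4294967296 → NEW=255, ERR=-473971474449/4294967296
(2,5): OLD=9235837696121/68719476736 → NEW=255, ERR=-8287628871559/68719476736
(3,0): OLD=2681196461/16777216 → NEW=255, ERR=-1596993619/16777216
(3,1): OLD=16308031529/134217728 → NEW=0, ERR=16308031529/134217728
(3,2): OLD=162608418443/1073741824 → NEW=255, ERR=-111195746677/1073741824
(3,3): OLD=6967708400417/68719476736 → NEW=0, ERR=6967708400417/68719476736
(3,4): OLD=71923562022401/549755813888 → NEW=255, ERR=-68264170519039/549755813888
(3,5): OLD=774846697927791/8796093022208 → NEW=0, ERR=774846697927791/8796093022208
Row 0: ###.##
Row 1: .#.##.
Row 2: ######
Row 3: #.#.#.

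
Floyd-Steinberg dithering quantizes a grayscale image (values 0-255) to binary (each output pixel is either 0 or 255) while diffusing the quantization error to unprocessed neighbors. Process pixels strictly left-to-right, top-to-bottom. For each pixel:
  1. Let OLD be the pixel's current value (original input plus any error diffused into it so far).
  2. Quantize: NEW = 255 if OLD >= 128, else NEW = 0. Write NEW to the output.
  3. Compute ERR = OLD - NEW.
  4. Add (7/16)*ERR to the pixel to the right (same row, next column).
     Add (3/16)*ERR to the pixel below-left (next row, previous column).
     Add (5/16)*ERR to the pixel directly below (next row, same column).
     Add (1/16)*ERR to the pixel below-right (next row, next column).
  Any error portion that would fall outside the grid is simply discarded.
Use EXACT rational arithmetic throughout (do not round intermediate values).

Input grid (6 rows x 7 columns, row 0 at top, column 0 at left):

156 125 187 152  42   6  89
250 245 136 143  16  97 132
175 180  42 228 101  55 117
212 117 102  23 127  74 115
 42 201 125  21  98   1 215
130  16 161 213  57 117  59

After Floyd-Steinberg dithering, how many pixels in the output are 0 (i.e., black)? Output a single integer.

(0,0): OLD=156 → NEW=255, ERR=-99
(0,1): OLD=1307/16 → NEW=0, ERR=1307/16
(0,2): OLD=57021/256 → NEW=255, ERR=-8259/256
(0,3): OLD=564779/4096 → NEW=255, ERR=-479701/4096
(0,4): OLD=-605395/65536 → NEW=0, ERR=-605395/65536
(0,5): OLD=2053691/1048576 → NEW=0, ERR=2053691/1048576
(0,6): OLD=1507548061/16777216 → NEW=0, ERR=1507548061/16777216
(1,0): OLD=60001/256 → NEW=255, ERR=-5279/256
(1,1): OLD=510503/2048 → NEW=255, ERR=-11737/2048
(1,2): OLD=6983347/65536 → NEW=0, ERR=6983347/65536
(1,3): OLD=39130807/262144 → NEW=255, ERR=-27715913/262144
(1,4): OLD=-672684091/16777216 → NEW=0, ERR=-672684091/16777216
(1,5): OLD=12930704469/134217728 → NEW=0, ERR=12930704469/134217728
(1,6): OLD=434547567707/2147483648 → NEW=255, ERR=-113060762533/2147483648
(2,0): OLD=5488029/32768 → NEW=255, ERR=-2867811/32768
(2,1): OLD=166315023/1048576 → NEW=255, ERR=-101071857/1048576
(2,2): OLD=217207533/16777216 → NEW=0, ERR=217207533/16777216
(2,3): OLD=26812164549/134217728 → NEW=255, ERR=-7413356091/134217728
(2,4): OLD=81348279061/1073741824 → NEW=0, ERR=81348279061/1073741824
(2,5): OLD=3637832023367/34359738368 → NEW=0, ERR=3637832023367/34359738368
(2,6): OLD=84051653729889/549755813888 → NEW=255, ERR=-56136078811551/549755813888
(3,0): OLD=2794704461/16777216 → NEW=255, ERR=-1483485619/16777216
(3,1): OLD=6060051913/134217728 → NEW=0, ERR=6060051913/134217728
(3,2): OLD=117487365419/1073741824 → NEW=0, ERR=117487365419/1073741824
(3,3): OLD=294740106205/4294967296 → NEW=0, ERR=294740106205/4294967296
(3,4): OLD=108355835871821/549755813888 → NEW=255, ERR=-31831896669619/549755813888
(3,5): OLD=296178125634999/4398046511104 → NEW=0, ERR=296178125634999/4398046511104
(3,6): OLD=8385851806405289/70368744177664 → NEW=0, ERR=8385851806405289/70368744177664
(4,0): OLD=49035044195/2147483648 → NEW=0, ERR=49035044195/2147483648
(4,1): OLD=8249394907655/34359738368 → NEW=255, ERR=-512338376185/34359738368
(4,2): OLD=92556222408393/549755813888 → NEW=255, ERR=-47631510133047/549755813888
(4,3): OLD=2294445795955/4398046511104 → NEW=0, ERR=2294445795955/4398046511104
(4,4): OLD=3414635214428457/35184372088832 → NEW=0, ERR=3414635214428457/35184372088832
(4,5): OLD=93708115605145577/1125899906842624 → NEW=0, ERR=93708115605145577/1125899906842624
(4,6): OLD=5275742233449628463/18014398509481984 → NEW=255, ERR=682070613531722543/18014398509481984
(5,0): OLD=73854044212485/549755813888 → NEW=255, ERR=-66333688328955/549755813888
(5,1): OLD=-247463479563689/4398046511104 → NEW=0, ERR=-247463479563689/4398046511104
(5,2): OLD=3816583537786193/35184372088832 → NEW=0, ERR=3816583537786193/35184372088832
(5,3): OLD=76955845834925685/281474976710656 → NEW=255, ERR=5179726773708405/281474976710656
(5,4): OLD=1999906423952062759/18014398509481984 → NEW=0, ERR=1999906423952062759/18014398509481984
(5,5): OLD=29506726648104448567/144115188075855872 → NEW=255, ERR=-7242646311238798793/144115188075855872
(5,6): OLD=124623676703663887193/2305843009213693952 → NEW=0, ERR=124623676703663887193/2305843009213693952
Output grid:
  Row 0: #.##...  (4 black, running=4)
  Row 1: ##.#..#  (3 black, running=7)
  Row 2: ##.#..#  (3 black, running=10)
  Row 3: #...#..  (5 black, running=15)
  Row 4: .##...#  (4 black, running=19)
  Row 5: #..#.#.  (4 black, running=23)

Answer: 23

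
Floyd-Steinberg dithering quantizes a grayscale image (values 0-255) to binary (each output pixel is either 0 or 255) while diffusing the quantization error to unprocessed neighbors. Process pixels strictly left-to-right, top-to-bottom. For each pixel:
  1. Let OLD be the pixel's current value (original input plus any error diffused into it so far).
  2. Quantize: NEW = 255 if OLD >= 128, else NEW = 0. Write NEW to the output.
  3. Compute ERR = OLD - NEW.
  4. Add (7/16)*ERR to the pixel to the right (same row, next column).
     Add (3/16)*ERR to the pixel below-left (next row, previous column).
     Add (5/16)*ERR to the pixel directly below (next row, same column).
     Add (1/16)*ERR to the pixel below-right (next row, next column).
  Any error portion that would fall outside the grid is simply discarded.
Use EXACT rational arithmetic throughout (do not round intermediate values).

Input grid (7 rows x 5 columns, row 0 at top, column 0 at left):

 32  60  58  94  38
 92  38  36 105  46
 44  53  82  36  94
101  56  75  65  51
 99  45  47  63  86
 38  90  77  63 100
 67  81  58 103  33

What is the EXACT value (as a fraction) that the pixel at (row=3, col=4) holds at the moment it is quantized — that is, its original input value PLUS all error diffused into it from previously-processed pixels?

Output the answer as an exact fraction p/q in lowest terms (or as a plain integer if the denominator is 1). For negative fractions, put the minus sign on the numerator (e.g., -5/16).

(0,0): OLD=32 → NEW=0, ERR=32
(0,1): OLD=74 → NEW=0, ERR=74
(0,2): OLD=723/8 → NEW=0, ERR=723/8
(0,3): OLD=17093/128 → NEW=255, ERR=-15547/128
(0,4): OLD=-31005/2048 → NEW=0, ERR=-31005/2048
(1,0): OLD=927/8 → NEW=0, ERR=927/8
(1,1): OLD=8369/64 → NEW=255, ERR=-7951/64
(1,2): OLD=-16915/2048 → NEW=0, ERR=-16915/2048
(1,3): OLD=542637/8192 → NEW=0, ERR=542637/8192
(1,4): OLD=8212663/131072 → NEW=0, ERR=8212663/131072
(2,0): OLD=58283/1024 → NEW=0, ERR=58283/1024
(2,1): OLD=1467073/32768 → NEW=0, ERR=1467073/32768
(2,2): OLD=54348659/524288 → NEW=0, ERR=54348659/524288
(2,3): OLD=950296057/8388608 → NEW=0, ERR=950296057/8388608
(2,4): OLD=22452251279/134217728 → NEW=255, ERR=-11773269361/134217728
(3,0): OLD=66679587/524288 → NEW=0, ERR=66679587/524288
(3,1): OLD=623385935/4194304 → NEW=255, ERR=-446161585/4194304
(3,2): OLD=11394418989/134217728 → NEW=0, ERR=11394418989/134217728
(3,3): OLD=34245562903/268435456 → NEW=0, ERR=34245562903/268435456
(3,4): OLD=371439052631/4294967296 → NEW=0, ERR=371439052631/4294967296
Target (3,4): original=51, with diffused error = 371439052631/4294967296

Answer: 371439052631/4294967296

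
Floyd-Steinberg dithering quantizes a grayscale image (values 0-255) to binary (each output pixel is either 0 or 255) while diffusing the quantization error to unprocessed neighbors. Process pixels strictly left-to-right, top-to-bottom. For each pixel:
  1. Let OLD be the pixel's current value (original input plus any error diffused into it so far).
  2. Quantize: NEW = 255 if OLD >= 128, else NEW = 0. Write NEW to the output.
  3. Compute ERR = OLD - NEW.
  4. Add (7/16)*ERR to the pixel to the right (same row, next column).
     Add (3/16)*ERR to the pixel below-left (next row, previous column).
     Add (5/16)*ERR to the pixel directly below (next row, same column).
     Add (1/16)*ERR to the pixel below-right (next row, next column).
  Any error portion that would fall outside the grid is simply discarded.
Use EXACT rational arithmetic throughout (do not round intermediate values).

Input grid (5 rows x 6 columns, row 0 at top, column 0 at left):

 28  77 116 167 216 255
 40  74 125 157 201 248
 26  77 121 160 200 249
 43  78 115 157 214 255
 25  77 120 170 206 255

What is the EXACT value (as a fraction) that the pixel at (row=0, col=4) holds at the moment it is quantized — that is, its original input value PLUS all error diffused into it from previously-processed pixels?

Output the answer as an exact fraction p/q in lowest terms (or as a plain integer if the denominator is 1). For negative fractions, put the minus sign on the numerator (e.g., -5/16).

Answer: 4422547/16384

Derivation:
(0,0): OLD=28 → NEW=0, ERR=28
(0,1): OLD=357/4 → NEW=0, ERR=357/4
(0,2): OLD=9923/64 → NEW=255, ERR=-6397/64
(0,3): OLD=126229/1024 → NEW=0, ERR=126229/1024
(0,4): OLD=4422547/16384 → NEW=255, ERR=244627/16384
Target (0,4): original=216, with diffused error = 4422547/16384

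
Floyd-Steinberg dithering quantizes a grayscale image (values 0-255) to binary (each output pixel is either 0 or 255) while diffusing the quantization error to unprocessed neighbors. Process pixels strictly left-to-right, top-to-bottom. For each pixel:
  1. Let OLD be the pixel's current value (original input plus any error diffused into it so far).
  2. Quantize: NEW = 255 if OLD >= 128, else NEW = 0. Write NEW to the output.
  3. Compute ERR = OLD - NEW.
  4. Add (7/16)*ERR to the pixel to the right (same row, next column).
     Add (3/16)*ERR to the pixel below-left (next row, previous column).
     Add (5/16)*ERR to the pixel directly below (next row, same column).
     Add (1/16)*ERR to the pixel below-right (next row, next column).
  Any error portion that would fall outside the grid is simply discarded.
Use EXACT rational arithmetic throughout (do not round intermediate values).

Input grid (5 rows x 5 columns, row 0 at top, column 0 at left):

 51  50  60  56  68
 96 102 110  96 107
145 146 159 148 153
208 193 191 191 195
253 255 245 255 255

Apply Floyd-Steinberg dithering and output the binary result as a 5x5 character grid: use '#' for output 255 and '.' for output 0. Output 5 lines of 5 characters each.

(0,0): OLD=51 → NEW=0, ERR=51
(0,1): OLD=1157/16 → NEW=0, ERR=1157/16
(0,2): OLD=23459/256 → NEW=0, ERR=23459/256
(0,3): OLD=393589/4096 → NEW=0, ERR=393589/4096
(0,4): OLD=7211571/65536 → NEW=0, ERR=7211571/65536
(1,0): OLD=32127/256 → NEW=0, ERR=32127/256
(1,1): OLD=409337/2048 → NEW=255, ERR=-112903/2048
(1,2): OLD=8981997/65536 → NEW=255, ERR=-7729683/65536
(1,3): OLD=26420713/262144 → NEW=0, ERR=26420713/262144
(1,4): OLD=803156635/4194304 → NEW=255, ERR=-266390885/4194304
(2,0): OLD=5697731/32768 → NEW=255, ERR=-2658109/32768
(2,1): OLD=82849553/1048576 → NEW=0, ERR=82849553/1048576
(2,2): OLD=2888391795/16777216 → NEW=255, ERR=-1389798285/16777216
(2,3): OLD=33278998185/268435456 → NEW=0, ERR=33278998185/268435456
(2,4): OLD=831892710495/4294967296 → NEW=255, ERR=-263323949985/4294967296
(3,0): OLD=3312912147/16777216 → NEW=255, ERR=-965277933/16777216
(3,1): OLD=23074357527/134217728 → NEW=255, ERR=-11151163113/134217728
(3,2): OLD=674085087277/4294967296 → NEW=255, ERR=-421131573203/4294967296
(3,3): OLD=1461757336005/8589934592 → NEW=255, ERR=-728675984955/8589934592
(3,4): OLD=20131552474425/137438953472 → NEW=255, ERR=-14915380660935/137438953472
(4,0): OLD=471248756285/2147483648 → NEW=255, ERR=-76359573955/2147483648
(4,1): OLD=13159740563773/68719476736 → NEW=255, ERR=-4363726003907/68719476736
(4,2): OLD=181946121768755/1099511627776 → NEW=255, ERR=-98429343314125/1099511627776
(4,3): OLD=2864870589153597/17592186044416 → NEW=255, ERR=-1621136852172483/17592186044416
(4,4): OLD=49389989055823659/281474976710656 → NEW=255, ERR=-22386130005393621/281474976710656
Row 0: .....
Row 1: .##.#
Row 2: #.#.#
Row 3: #####
Row 4: #####

Answer: .....
.##.#
#.#.#
#####
#####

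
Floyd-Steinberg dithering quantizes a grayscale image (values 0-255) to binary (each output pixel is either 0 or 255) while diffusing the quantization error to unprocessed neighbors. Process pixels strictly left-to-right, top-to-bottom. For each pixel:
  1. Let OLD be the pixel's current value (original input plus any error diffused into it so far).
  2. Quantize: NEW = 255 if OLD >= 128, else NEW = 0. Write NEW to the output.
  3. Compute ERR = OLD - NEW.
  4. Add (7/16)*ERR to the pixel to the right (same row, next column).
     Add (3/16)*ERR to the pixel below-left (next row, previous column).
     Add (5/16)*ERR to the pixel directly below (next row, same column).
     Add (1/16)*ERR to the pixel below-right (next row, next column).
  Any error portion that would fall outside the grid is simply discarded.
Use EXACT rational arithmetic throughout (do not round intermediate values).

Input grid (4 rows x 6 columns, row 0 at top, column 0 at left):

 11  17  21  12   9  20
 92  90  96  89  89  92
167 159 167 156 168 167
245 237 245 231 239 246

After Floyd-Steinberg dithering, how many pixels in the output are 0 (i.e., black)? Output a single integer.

Answer: 12

Derivation:
(0,0): OLD=11 → NEW=0, ERR=11
(0,1): OLD=349/16 → NEW=0, ERR=349/16
(0,2): OLD=7819/256 → NEW=0, ERR=7819/256
(0,3): OLD=103885/4096 → NEW=0, ERR=103885/4096
(0,4): OLD=1317019/65536 → NEW=0, ERR=1317019/65536
(0,5): OLD=30190653/1048576 → NEW=0, ERR=30190653/1048576
(1,0): OLD=25479/256 → NEW=0, ERR=25479/256
(1,1): OLD=300593/2048 → NEW=255, ERR=-221647/2048
(1,2): OLD=4214917/65536 → NEW=0, ERR=4214917/65536
(1,3): OLD=34272801/262144 → NEW=255, ERR=-32573919/262144
(1,4): OLD=803630531/16777216 → NEW=0, ERR=803630531/16777216
(1,5): OLD=33073884773/268435456 → NEW=0, ERR=33073884773/268435456
(2,0): OLD=5826475/32768 → NEW=255, ERR=-2529365/32768
(2,1): OLD=115016329/1048576 → NEW=0, ERR=115016329/1048576
(2,2): OLD=3439732443/16777216 → NEW=255, ERR=-838457637/16777216
(2,3): OLD=14536491971/134217728 → NEW=0, ERR=14536491971/134217728
(2,4): OLD=1055221797065/4294967296 → NEW=255, ERR=-39994863415/4294967296
(2,5): OLD=14047828768783/68719476736 → NEW=255, ERR=-3475637798897/68719476736
(3,0): OLD=4050768507/16777216 → NEW=255, ERR=-227421573/16777216
(3,1): OLD=33709075295/134217728 → NEW=255, ERR=-516445345/134217728
(3,2): OLD=273655818445/1073741824 → NEW=255, ERR=-148346675/1073741824
(3,3): OLD=17861254389159/68719476736 → NEW=255, ERR=337787821479/68719476736
(3,4): OLD=129481987604039/549755813888 → NEW=255, ERR=-10705744937401/549755813888
(3,5): OLD=1944753814428361/8796093022208 → NEW=255, ERR=-298249906234679/8796093022208
Output grid:
  Row 0: ......  (6 black, running=6)
  Row 1: .#.#..  (4 black, running=10)
  Row 2: #.#.##  (2 black, running=12)
  Row 3: ######  (0 black, running=12)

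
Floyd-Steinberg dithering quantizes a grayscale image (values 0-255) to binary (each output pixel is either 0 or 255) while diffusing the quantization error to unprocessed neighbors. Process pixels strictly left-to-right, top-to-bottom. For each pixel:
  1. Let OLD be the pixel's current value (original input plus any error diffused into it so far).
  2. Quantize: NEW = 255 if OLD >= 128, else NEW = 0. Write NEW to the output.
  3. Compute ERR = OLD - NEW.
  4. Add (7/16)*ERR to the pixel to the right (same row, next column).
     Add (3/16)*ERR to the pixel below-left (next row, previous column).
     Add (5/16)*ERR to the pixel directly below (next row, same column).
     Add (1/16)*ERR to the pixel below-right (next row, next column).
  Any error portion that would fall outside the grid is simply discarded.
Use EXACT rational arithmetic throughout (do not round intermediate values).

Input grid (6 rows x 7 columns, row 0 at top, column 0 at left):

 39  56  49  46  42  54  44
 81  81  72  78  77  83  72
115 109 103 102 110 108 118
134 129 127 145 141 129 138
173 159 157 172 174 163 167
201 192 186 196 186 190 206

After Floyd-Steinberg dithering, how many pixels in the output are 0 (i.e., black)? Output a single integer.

Answer: 22

Derivation:
(0,0): OLD=39 → NEW=0, ERR=39
(0,1): OLD=1169/16 → NEW=0, ERR=1169/16
(0,2): OLD=20727/256 → NEW=0, ERR=20727/256
(0,3): OLD=333505/4096 → NEW=0, ERR=333505/4096
(0,4): OLD=5087047/65536 → NEW=0, ERR=5087047/65536
(0,5): OLD=92232433/1048576 → NEW=0, ERR=92232433/1048576
(0,6): OLD=1383824535/16777216 → NEW=0, ERR=1383824535/16777216
(1,0): OLD=27363/256 → NEW=0, ERR=27363/256
(1,1): OLD=344501/2048 → NEW=255, ERR=-177739/2048
(1,2): OLD=5188185/65536 → NEW=0, ERR=5188185/65536
(1,3): OLD=41338469/262144 → NEW=255, ERR=-25508251/262144
(1,4): OLD=1346652943/16777216 → NEW=0, ERR=1346652943/16777216
(1,5): OLD=22269532863/134217728 → NEW=255, ERR=-11955987777/134217728
(1,6): OLD=138085641041/2147483648 → NEW=0, ERR=138085641041/2147483648
(2,0): OLD=4329623/32768 → NEW=255, ERR=-4026217/32768
(2,1): OLD=52058989/1048576 → NEW=0, ERR=52058989/1048576
(2,2): OLD=2110419591/16777216 → NEW=0, ERR=2110419591/16777216
(2,3): OLD=19679423759/134217728 → NEW=255, ERR=-14546096881/134217728
(2,4): OLD=69669226495/1073741824 → NEW=0, ERR=69669226495/1073741824
(2,5): OLD=4316370392341/34359738368 → NEW=0, ERR=4316370392341/34359738368
(2,6): OLD=103071897197539/549755813888 → NEW=255, ERR=-37115835343901/549755813888
(3,0): OLD=1760129191/16777216 → NEW=0, ERR=1760129191/16777216
(3,1): OLD=27691816475/134217728 → NEW=255, ERR=-6533704165/134217728
(3,2): OLD=137218268865/1073741824 → NEW=0, ERR=137218268865/1073741824
(3,3): OLD=803459892951/4294967296 → NEW=255, ERR=-291756767529/4294967296
(3,4): OLD=81549577391271/549755813888 → NEW=255, ERR=-58638155150169/549755813888
(3,5): OLD=496930841567333/4398046511104 → NEW=0, ERR=496930841567333/4398046511104
(3,6): OLD=12257264583952571/70368744177664 → NEW=255, ERR=-5686765181351749/70368744177664
(4,0): OLD=422318726249/2147483648 → NEW=255, ERR=-125289603991/2147483648
(4,1): OLD=5112080989013/34359738368 → NEW=255, ERR=-3649652294827/34359738368
(4,2): OLD=74044229048091/549755813888 → NEW=255, ERR=-66143503493349/549755813888
(4,3): OLD=378770216178073/4398046511104 → NEW=0, ERR=378770216178073/4398046511104
(4,4): OLD=6871030194452795/35184372088832 → NEW=255, ERR=-2100984688199365/35184372088832
(4,5): OLD=169296387102666363/1125899906842624 → NEW=255, ERR=-117808089142202757/1125899906842624
(4,6): OLD=1856021008021169357/18014398509481984 → NEW=0, ERR=1856021008021169357/18014398509481984
(5,0): OLD=89528793387727/549755813888 → NEW=255, ERR=-50658939153713/549755813888
(5,1): OLD=405880226750021/4398046511104 → NEW=0, ERR=405880226750021/4398046511104
(5,2): OLD=6976581509679027/35184372088832 → NEW=255, ERR=-1995433372973133/35184372088832
(5,3): OLD=50492413809357855/281474976710656 → NEW=255, ERR=-21283705251859425/281474976710656
(5,4): OLD=2162117733514665141/18014398509481984 → NEW=0, ERR=2162117733514665141/18014398509481984
(5,5): OLD=32483153667878549989/144115188075855872 → NEW=255, ERR=-4266219291464697371/144115188075855872
(5,6): OLD=504301529768412893899/2305843009213693952 → NEW=255, ERR=-83688437581079063861/2305843009213693952
Output grid:
  Row 0: .......  (7 black, running=7)
  Row 1: .#.#.#.  (4 black, running=11)
  Row 2: #..#..#  (4 black, running=15)
  Row 3: .#.##.#  (3 black, running=18)
  Row 4: ###.##.  (2 black, running=20)
  Row 5: #.##.##  (2 black, running=22)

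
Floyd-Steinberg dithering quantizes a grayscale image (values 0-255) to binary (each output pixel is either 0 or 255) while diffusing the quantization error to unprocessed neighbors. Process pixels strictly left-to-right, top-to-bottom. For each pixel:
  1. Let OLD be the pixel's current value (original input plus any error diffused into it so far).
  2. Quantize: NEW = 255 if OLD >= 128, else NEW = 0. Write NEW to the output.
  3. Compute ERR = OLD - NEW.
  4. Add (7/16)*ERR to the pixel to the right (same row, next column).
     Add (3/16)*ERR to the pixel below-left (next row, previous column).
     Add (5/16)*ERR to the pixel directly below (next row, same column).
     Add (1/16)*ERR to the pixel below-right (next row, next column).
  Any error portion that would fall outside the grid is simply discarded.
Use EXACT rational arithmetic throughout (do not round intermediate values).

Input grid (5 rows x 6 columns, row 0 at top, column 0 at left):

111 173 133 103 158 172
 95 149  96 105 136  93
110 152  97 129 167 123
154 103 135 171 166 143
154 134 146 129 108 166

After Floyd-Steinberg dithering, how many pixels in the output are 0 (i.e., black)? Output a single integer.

Answer: 14

Derivation:
(0,0): OLD=111 → NEW=0, ERR=111
(0,1): OLD=3545/16 → NEW=255, ERR=-535/16
(0,2): OLD=30303/256 → NEW=0, ERR=30303/256
(0,3): OLD=634009/4096 → NEW=255, ERR=-410471/4096
(0,4): OLD=7481391/65536 → NEW=0, ERR=7481391/65536
(0,5): OLD=232724809/1048576 → NEW=255, ERR=-34662071/1048576
(1,0): OLD=31595/256 → NEW=0, ERR=31595/256
(1,1): OLD=453997/2048 → NEW=255, ERR=-68243/2048
(1,2): OLD=6391921/65536 → NEW=0, ERR=6391921/65536
(1,3): OLD=38051997/262144 → NEW=255, ERR=-28794723/262144
(1,4): OLD=1864893623/16777216 → NEW=0, ERR=1864893623/16777216
(1,5): OLD=37161023185/268435456 → NEW=255, ERR=-31290018095/268435456
(2,0): OLD=4663551/32768 → NEW=255, ERR=-3692289/32768
(2,1): OLD=124036709/1048576 → NEW=0, ERR=124036709/1048576
(2,2): OLD=2626523503/16777216 → NEW=255, ERR=-1651666577/16777216
(2,3): OLD=10541604535/134217728 → NEW=0, ERR=10541604535/134217728
(2,4): OLD=890677641125/4294967296 → NEW=255, ERR=-204539019355/4294967296
(2,5): OLD=4994933822931/68719476736 → NEW=0, ERR=4994933822931/68719476736
(3,0): OLD=2365035151/16777216 → NEW=255, ERR=-1913154929/16777216
(3,1): OLD=8667126243/134217728 → NEW=0, ERR=8667126243/134217728
(3,2): OLD=166007512729/1073741824 → NEW=255, ERR=-107796652391/1073741824
(3,3): OLD=9382937278731/68719476736 → NEW=255, ERR=-8140529288949/68719476736
(3,4): OLD=64777103315243/549755813888 → NEW=0, ERR=64777103315243/549755813888
(3,5): OLD=1884897383822245/8796093022208 → NEW=255, ERR=-358106336840795/8796093022208
(4,0): OLD=280187663361/2147483648 → NEW=255, ERR=-267420666879/2147483648
(4,1): OLD=2533966627341/34359738368 → NEW=0, ERR=2533966627341/34359738368
(4,2): OLD=141525282442519/1099511627776 → NEW=255, ERR=-138850182640361/1099511627776
(4,3): OLD=924477225974291/17592186044416 → NEW=0, ERR=924477225974291/17592186044416
(4,4): OLD=43002361077994051/281474976710656 → NEW=255, ERR=-28773757983223229/281474976710656
(4,5): OLD=522050095263816949/4503599627370496 → NEW=0, ERR=522050095263816949/4503599627370496
Output grid:
  Row 0: .#.#.#  (3 black, running=3)
  Row 1: .#.#.#  (3 black, running=6)
  Row 2: #.#.#.  (3 black, running=9)
  Row 3: #.##.#  (2 black, running=11)
  Row 4: #.#.#.  (3 black, running=14)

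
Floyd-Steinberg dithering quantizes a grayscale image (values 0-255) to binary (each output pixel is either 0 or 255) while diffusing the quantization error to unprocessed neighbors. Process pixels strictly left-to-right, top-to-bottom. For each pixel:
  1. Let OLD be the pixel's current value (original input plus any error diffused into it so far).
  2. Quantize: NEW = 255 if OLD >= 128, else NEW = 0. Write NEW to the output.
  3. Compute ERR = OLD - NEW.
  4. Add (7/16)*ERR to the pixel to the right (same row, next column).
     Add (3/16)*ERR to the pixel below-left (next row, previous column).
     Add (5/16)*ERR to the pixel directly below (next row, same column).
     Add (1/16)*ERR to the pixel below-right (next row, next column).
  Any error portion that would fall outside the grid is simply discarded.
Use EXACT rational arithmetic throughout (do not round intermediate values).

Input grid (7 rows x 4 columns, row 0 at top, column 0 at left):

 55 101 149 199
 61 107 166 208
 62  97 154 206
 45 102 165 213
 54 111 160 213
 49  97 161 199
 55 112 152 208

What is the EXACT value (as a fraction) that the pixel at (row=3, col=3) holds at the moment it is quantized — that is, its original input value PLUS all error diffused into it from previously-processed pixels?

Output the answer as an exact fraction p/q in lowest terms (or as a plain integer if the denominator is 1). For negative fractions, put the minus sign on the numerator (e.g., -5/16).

(0,0): OLD=55 → NEW=0, ERR=55
(0,1): OLD=2001/16 → NEW=0, ERR=2001/16
(0,2): OLD=52151/256 → NEW=255, ERR=-13129/256
(0,3): OLD=723201/4096 → NEW=255, ERR=-321279/4096
(1,0): OLD=26019/256 → NEW=0, ERR=26019/256
(1,1): OLD=377589/2048 → NEW=255, ERR=-144651/2048
(1,2): OLD=7351961/65536 → NEW=0, ERR=7351961/65536
(1,3): OLD=240504191/1048576 → NEW=255, ERR=-26882689/1048576
(2,0): OLD=2638423/32768 → NEW=0, ERR=2638423/32768
(2,1): OLD=144222381/1048576 → NEW=255, ERR=-123164499/1048576
(2,2): OLD=269373409/2097152 → NEW=255, ERR=-265400351/2097152
(2,3): OLD=5020846397/33554432 → NEW=255, ERR=-3535533763/33554432
(3,0): OLD=807628903/16777216 → NEW=0, ERR=807628903/16777216
(3,1): OLD=18161923065/268435456 → NEW=0, ERR=18161923065/268435456
(3,2): OLD=549563918599/4294967296 → NEW=0, ERR=549563918599/4294967296
(3,3): OLD=15677914447793/68719476736 → NEW=255, ERR=-1845552119887/68719476736
Target (3,3): original=213, with diffused error = 15677914447793/68719476736

Answer: 15677914447793/68719476736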